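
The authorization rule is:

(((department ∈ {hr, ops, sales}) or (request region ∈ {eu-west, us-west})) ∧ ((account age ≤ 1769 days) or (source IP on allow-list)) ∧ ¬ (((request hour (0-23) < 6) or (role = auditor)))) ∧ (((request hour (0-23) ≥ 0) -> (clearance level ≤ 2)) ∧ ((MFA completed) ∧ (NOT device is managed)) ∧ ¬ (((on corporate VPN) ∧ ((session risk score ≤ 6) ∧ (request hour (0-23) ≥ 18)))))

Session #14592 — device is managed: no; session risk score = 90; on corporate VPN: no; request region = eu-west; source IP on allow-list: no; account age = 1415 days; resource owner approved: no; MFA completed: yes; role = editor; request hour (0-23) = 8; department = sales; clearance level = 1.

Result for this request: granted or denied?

Granted

Atomic conditions:
  department ∈ {hr, ops, sales}: sales is in the set → true
  request region ∈ {eu-west, us-west}: eu-west is in the set → true
  account age ≤ 1769 days: 1415 ≤ 1769 is true
  source IP on allow-list: no → false
  request hour (0-23) < 6: 8 < 6 is false
  role = auditor: editor == auditor is false
  request hour (0-23) ≥ 0: 8 ≥ 0 is true
  clearance level ≤ 2: 1 ≤ 2 is true
  MFA completed: yes → true
  NOT device is managed: no → true
  on corporate VPN: no → false
  session risk score ≤ 6: 90 ≤ 6 is false
  request hour (0-23) ≥ 18: 8 ≥ 18 is false
Combine:
[1.1] true OR true = true
[1.2] true OR false = true
[1.3.1] false OR false = false
[1.3] NOT false = true
[1] true AND true AND true = true
[2.1] true → true = true
[2.2] true AND true = true
[2.3.1.2] false AND false = false
[2.3.1] false AND false = false
[2.3] NOT false = true
[2] true AND true AND true = true
[root] true AND true = true
Overall: true → granted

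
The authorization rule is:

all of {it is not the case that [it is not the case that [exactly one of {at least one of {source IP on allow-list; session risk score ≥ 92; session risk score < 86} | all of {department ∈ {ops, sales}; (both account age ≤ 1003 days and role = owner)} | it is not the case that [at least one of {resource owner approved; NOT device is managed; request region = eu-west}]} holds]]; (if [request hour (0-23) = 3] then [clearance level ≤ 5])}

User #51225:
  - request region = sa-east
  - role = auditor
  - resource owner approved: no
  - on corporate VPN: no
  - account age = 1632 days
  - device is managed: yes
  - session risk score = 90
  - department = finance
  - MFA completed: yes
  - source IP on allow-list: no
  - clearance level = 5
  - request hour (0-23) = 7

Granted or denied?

Atomic conditions:
  source IP on allow-list: no → false
  session risk score ≥ 92: 90 ≥ 92 is false
  session risk score < 86: 90 < 86 is false
  department ∈ {ops, sales}: finance is not in the set → false
  account age ≤ 1003 days: 1632 ≤ 1003 is false
  role = owner: auditor == owner is false
  resource owner approved: no → false
  NOT device is managed: yes → false
  request region = eu-west: sa-east == eu-west is false
  request hour (0-23) = 3: 7 == 3 is false
  clearance level ≤ 5: 5 ≤ 5 is true
Combine:
[1.1.1.1] false OR false OR false = false
[1.1.1.2.2] false AND false = false
[1.1.1.2] false AND false = false
[1.1.1.3.1] false OR false OR false = false
[1.1.1.3] NOT false = true
[1.1.1] exactly-one(false, false, true) = true
[1.1] NOT true = false
[1] NOT false = true
[2] false → true (antecedent false ⇒ implication holds) = true
[root] true AND true = true
Overall: true → granted

Granted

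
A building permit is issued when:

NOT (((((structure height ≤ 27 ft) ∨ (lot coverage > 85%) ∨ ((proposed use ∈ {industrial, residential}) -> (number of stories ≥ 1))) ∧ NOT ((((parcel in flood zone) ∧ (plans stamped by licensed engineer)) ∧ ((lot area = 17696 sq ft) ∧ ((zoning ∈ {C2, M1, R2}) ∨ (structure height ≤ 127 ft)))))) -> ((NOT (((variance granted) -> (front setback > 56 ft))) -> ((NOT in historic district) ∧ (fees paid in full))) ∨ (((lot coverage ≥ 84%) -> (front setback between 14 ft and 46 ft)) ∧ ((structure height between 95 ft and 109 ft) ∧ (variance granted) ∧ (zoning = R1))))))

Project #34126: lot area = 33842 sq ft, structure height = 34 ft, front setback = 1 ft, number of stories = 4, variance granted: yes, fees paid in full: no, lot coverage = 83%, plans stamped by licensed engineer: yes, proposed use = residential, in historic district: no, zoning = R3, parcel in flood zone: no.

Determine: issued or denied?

Issued

Atomic conditions:
  structure height ≤ 27 ft: 34 ≤ 27 is false
  lot coverage > 85%: 83 > 85 is false
  proposed use ∈ {industrial, residential}: residential is in the set → true
  number of stories ≥ 1: 4 ≥ 1 is true
  parcel in flood zone: no → false
  plans stamped by licensed engineer: yes → true
  lot area = 17696 sq ft: 33842 == 17696 is false
  zoning ∈ {C2, M1, R2}: R3 is not in the set → false
  structure height ≤ 127 ft: 34 ≤ 127 is true
  variance granted: yes → true
  front setback > 56 ft: 1 > 56 is false
  NOT in historic district: no → true
  fees paid in full: no → false
  lot coverage ≥ 84%: 83 ≥ 84 is false
  front setback between 14 ft and 46 ft: 1 in [14, 46] is false
  structure height between 95 ft and 109 ft: 34 in [95, 109] is false
  zoning = R1: R3 == R1 is false
Combine:
[1.1.1.3] true → true = true
[1.1.1] false OR false OR true = true
[1.1.2.1.1] false AND true = false
[1.1.2.1.2.2] false OR true = true
[1.1.2.1.2] false AND true = false
[1.1.2.1] false AND false = false
[1.1.2] NOT false = true
[1.1] true AND true = true
[1.2.1.1.1] true → false = false
[1.2.1.1] NOT false = true
[1.2.1.2] true AND false = false
[1.2.1] true → false = false
[1.2.2.1] false → false (antecedent false ⇒ implication holds) = true
[1.2.2.2] false AND true AND false = false
[1.2.2] true AND false = false
[1.2] false OR false = false
[1] true → false = false
[root] NOT false = true
Overall: true → issued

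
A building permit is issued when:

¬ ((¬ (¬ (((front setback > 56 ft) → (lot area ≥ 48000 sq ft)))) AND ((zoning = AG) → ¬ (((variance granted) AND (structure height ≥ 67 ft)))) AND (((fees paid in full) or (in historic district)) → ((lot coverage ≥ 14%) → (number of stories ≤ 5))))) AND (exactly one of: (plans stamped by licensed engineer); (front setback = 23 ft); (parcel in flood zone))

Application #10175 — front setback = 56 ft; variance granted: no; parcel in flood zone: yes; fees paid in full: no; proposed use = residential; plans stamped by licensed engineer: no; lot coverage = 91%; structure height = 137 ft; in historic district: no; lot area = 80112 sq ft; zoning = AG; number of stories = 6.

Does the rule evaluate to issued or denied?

Denied

Atomic conditions:
  front setback > 56 ft: 56 > 56 is false
  lot area ≥ 48000 sq ft: 80112 ≥ 48000 is true
  zoning = AG: AG == AG is true
  variance granted: no → false
  structure height ≥ 67 ft: 137 ≥ 67 is true
  fees paid in full: no → false
  in historic district: no → false
  lot coverage ≥ 14%: 91 ≥ 14 is true
  number of stories ≤ 5: 6 ≤ 5 is false
  plans stamped by licensed engineer: no → false
  front setback = 23 ft: 56 == 23 is false
  parcel in flood zone: yes → true
Combine:
[1.1.1.1.1] false → true (antecedent false ⇒ implication holds) = true
[1.1.1.1] NOT true = false
[1.1.1] NOT false = true
[1.1.2.2.1] false AND true = false
[1.1.2.2] NOT false = true
[1.1.2] true → true = true
[1.1.3.1] false OR false = false
[1.1.3.2] true → false = false
[1.1.3] false → false (antecedent false ⇒ implication holds) = true
[1.1] true AND true AND true = true
[1] NOT true = false
[2] exactly-one(false, false, true) = true
[root] false AND true = false
Overall: false → denied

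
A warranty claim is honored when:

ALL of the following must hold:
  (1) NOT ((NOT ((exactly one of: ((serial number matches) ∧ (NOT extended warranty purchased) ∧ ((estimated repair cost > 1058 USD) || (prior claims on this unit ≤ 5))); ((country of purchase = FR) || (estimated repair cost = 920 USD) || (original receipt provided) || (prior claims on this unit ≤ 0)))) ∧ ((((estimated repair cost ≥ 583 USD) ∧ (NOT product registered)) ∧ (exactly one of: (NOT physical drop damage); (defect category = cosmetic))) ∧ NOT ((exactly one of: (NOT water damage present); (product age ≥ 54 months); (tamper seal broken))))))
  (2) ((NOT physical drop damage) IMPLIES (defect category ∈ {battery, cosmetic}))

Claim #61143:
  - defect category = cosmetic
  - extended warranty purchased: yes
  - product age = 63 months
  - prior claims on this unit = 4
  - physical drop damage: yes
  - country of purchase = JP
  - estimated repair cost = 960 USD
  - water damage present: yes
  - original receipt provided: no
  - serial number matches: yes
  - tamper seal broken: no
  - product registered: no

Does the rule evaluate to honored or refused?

Atomic conditions:
  serial number matches: yes → true
  NOT extended warranty purchased: yes → false
  estimated repair cost > 1058 USD: 960 > 1058 is false
  prior claims on this unit ≤ 5: 4 ≤ 5 is true
  country of purchase = FR: JP == FR is false
  estimated repair cost = 920 USD: 960 == 920 is false
  original receipt provided: no → false
  prior claims on this unit ≤ 0: 4 ≤ 0 is false
  estimated repair cost ≥ 583 USD: 960 ≥ 583 is true
  NOT product registered: no → true
  NOT physical drop damage: yes → false
  defect category = cosmetic: cosmetic == cosmetic is true
  NOT water damage present: yes → false
  product age ≥ 54 months: 63 ≥ 54 is true
  tamper seal broken: no → false
  defect category ∈ {battery, cosmetic}: cosmetic is in the set → true
Combine:
[1.1.1.1.1.3] false OR true = true
[1.1.1.1.1] true AND false AND true = false
[1.1.1.1.2] false OR false OR false OR false = false
[1.1.1.1] exactly-one(false, false) = false
[1.1.1] NOT false = true
[1.1.2.1.1] true AND true = true
[1.1.2.1.2] exactly-one(false, true) = true
[1.1.2.1] true AND true = true
[1.1.2.2.1] exactly-one(false, true, false) = true
[1.1.2.2] NOT true = false
[1.1.2] true AND false = false
[1.1] true AND false = false
[1] NOT false = true
[2] false → true (antecedent false ⇒ implication holds) = true
[root] true AND true = true
Overall: true → honored

Honored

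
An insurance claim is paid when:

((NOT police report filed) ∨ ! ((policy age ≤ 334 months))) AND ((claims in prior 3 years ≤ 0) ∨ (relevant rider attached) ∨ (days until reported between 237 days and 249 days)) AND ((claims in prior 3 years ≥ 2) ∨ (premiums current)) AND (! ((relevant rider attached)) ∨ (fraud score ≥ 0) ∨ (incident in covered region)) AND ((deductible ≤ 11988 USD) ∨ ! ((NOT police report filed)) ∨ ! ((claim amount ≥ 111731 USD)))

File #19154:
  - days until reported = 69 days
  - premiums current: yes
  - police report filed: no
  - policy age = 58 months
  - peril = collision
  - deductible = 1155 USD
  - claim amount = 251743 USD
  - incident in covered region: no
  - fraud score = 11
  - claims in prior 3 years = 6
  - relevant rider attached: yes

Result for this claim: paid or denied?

Paid

Atomic conditions:
  NOT police report filed: no → true
  policy age ≤ 334 months: 58 ≤ 334 is true
  claims in prior 3 years ≤ 0: 6 ≤ 0 is false
  relevant rider attached: yes → true
  days until reported between 237 days and 249 days: 69 in [237, 249] is false
  claims in prior 3 years ≥ 2: 6 ≥ 2 is true
  premiums current: yes → true
  fraud score ≥ 0: 11 ≥ 0 is true
  incident in covered region: no → false
  deductible ≤ 11988 USD: 1155 ≤ 11988 is true
  claim amount ≥ 111731 USD: 251743 ≥ 111731 is true
Combine:
[1.2] NOT true = false
[1] true OR false = true
[2] false OR true OR false = true
[3] true OR true = true
[4.1] NOT true = false
[4] false OR true OR false = true
[5.2] NOT true = false
[5.3] NOT true = false
[5] true OR false OR false = true
[root] true AND true AND true AND true AND true = true
Overall: true → paid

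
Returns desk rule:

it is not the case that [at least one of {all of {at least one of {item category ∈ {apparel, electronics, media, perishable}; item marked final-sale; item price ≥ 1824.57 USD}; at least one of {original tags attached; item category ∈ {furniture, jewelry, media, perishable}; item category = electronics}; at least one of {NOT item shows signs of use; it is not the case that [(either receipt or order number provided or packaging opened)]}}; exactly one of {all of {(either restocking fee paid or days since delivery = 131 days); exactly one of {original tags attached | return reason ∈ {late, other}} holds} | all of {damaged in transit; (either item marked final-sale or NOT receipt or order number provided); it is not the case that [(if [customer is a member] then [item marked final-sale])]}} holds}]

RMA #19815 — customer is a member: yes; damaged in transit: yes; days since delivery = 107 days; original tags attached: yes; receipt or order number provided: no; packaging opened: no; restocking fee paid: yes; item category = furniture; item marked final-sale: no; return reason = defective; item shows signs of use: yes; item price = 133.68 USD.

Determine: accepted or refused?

Atomic conditions:
  item category ∈ {apparel, electronics, media, perishable}: furniture is not in the set → false
  item marked final-sale: no → false
  item price ≥ 1824.57 USD: 133.68 ≥ 1824.57 is false
  original tags attached: yes → true
  item category ∈ {furniture, jewelry, media, perishable}: furniture is in the set → true
  item category = electronics: furniture == electronics is false
  NOT item shows signs of use: yes → false
  receipt or order number provided: no → false
  packaging opened: no → false
  restocking fee paid: yes → true
  days since delivery = 131 days: 107 == 131 is false
  return reason ∈ {late, other}: defective is not in the set → false
  damaged in transit: yes → true
  NOT receipt or order number provided: no → true
  customer is a member: yes → true
Combine:
[1.1.1] false OR false OR false = false
[1.1.2] true OR true OR false = true
[1.1.3.2.1] false OR false = false
[1.1.3.2] NOT false = true
[1.1.3] false OR true = true
[1.1] false AND true AND true = false
[1.2.1.1] true OR false = true
[1.2.1.2] exactly-one(true, false) = true
[1.2.1] true AND true = true
[1.2.2.2] false OR true = true
[1.2.2.3.1] true → false = false
[1.2.2.3] NOT false = true
[1.2.2] true AND true AND true = true
[1.2] exactly-one(true, true) = false
[1] false OR false = false
[root] NOT false = true
Overall: true → accepted

Accepted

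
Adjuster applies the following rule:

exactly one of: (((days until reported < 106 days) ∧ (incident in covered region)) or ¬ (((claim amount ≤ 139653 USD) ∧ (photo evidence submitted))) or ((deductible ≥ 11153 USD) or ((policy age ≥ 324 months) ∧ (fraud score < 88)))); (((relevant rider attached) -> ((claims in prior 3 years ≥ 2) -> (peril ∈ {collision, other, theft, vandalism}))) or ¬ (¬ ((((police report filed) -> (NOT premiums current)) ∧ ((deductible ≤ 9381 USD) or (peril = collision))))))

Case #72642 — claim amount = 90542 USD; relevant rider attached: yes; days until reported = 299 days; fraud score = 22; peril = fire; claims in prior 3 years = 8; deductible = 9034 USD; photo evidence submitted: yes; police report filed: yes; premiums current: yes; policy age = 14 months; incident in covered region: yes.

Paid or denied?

Atomic conditions:
  days until reported < 106 days: 299 < 106 is false
  incident in covered region: yes → true
  claim amount ≤ 139653 USD: 90542 ≤ 139653 is true
  photo evidence submitted: yes → true
  deductible ≥ 11153 USD: 9034 ≥ 11153 is false
  policy age ≥ 324 months: 14 ≥ 324 is false
  fraud score < 88: 22 < 88 is true
  relevant rider attached: yes → true
  claims in prior 3 years ≥ 2: 8 ≥ 2 is true
  peril ∈ {collision, other, theft, vandalism}: fire is not in the set → false
  police report filed: yes → true
  NOT premiums current: yes → false
  deductible ≤ 9381 USD: 9034 ≤ 9381 is true
  peril = collision: fire == collision is false
Combine:
[1.1] false AND true = false
[1.2.1] true AND true = true
[1.2] NOT true = false
[1.3.2] false AND true = false
[1.3] false OR false = false
[1] false OR false OR false = false
[2.1.2] true → false = false
[2.1] true → false = false
[2.2.1.1.1] true → false = false
[2.2.1.1.2] true OR false = true
[2.2.1.1] false AND true = false
[2.2.1] NOT false = true
[2.2] NOT true = false
[2] false OR false = false
[root] exactly-one(false, false) = false
Overall: false → denied

Denied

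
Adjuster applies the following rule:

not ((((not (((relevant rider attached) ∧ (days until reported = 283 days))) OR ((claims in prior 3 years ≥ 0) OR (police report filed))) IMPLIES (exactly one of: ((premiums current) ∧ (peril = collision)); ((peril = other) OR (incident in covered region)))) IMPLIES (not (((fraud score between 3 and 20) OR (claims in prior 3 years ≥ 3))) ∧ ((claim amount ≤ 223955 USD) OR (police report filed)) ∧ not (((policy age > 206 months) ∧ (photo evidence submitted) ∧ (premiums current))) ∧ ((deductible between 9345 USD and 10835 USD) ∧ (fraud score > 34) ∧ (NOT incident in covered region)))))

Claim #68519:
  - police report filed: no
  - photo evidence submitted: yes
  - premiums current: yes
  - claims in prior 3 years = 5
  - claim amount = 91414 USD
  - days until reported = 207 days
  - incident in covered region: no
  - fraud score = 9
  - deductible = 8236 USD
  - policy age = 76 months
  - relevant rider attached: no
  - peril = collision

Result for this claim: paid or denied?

Atomic conditions:
  relevant rider attached: no → false
  days until reported = 283 days: 207 == 283 is false
  claims in prior 3 years ≥ 0: 5 ≥ 0 is true
  police report filed: no → false
  premiums current: yes → true
  peril = collision: collision == collision is true
  peril = other: collision == other is false
  incident in covered region: no → false
  fraud score between 3 and 20: 9 in [3, 20] is true
  claims in prior 3 years ≥ 3: 5 ≥ 3 is true
  claim amount ≤ 223955 USD: 91414 ≤ 223955 is true
  policy age > 206 months: 76 > 206 is false
  photo evidence submitted: yes → true
  deductible between 9345 USD and 10835 USD: 8236 in [9345, 10835] is false
  fraud score > 34: 9 > 34 is false
  NOT incident in covered region: no → true
Combine:
[1.1.1.1.1] false AND false = false
[1.1.1.1] NOT false = true
[1.1.1.2] true OR false = true
[1.1.1] true OR true = true
[1.1.2.1] true AND true = true
[1.1.2.2] false OR false = false
[1.1.2] exactly-one(true, false) = true
[1.1] true → true = true
[1.2.1.1] true OR true = true
[1.2.1] NOT true = false
[1.2.2] true OR false = true
[1.2.3.1] false AND true AND true = false
[1.2.3] NOT false = true
[1.2.4] false AND false AND true = false
[1.2] false AND true AND true AND false = false
[1] true → false = false
[root] NOT false = true
Overall: true → paid

Paid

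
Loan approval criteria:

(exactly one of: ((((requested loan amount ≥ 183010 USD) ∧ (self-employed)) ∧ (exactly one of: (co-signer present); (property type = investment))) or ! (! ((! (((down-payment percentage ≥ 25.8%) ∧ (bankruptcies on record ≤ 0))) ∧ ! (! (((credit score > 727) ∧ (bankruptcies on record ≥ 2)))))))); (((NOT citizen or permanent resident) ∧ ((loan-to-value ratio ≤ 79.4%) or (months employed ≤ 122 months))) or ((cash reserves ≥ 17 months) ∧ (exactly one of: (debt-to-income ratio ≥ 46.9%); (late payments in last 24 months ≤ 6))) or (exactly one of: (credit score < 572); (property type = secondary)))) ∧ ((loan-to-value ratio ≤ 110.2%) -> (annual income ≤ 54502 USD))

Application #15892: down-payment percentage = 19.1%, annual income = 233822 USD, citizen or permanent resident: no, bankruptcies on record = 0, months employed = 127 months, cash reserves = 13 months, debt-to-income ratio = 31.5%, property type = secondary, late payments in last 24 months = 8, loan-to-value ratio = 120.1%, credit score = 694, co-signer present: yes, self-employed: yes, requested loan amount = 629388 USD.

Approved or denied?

Denied

Atomic conditions:
  requested loan amount ≥ 183010 USD: 629388 ≥ 183010 is true
  self-employed: yes → true
  co-signer present: yes → true
  property type = investment: secondary == investment is false
  down-payment percentage ≥ 25.8%: 19.1 ≥ 25.8 is false
  bankruptcies on record ≤ 0: 0 ≤ 0 is true
  credit score > 727: 694 > 727 is false
  bankruptcies on record ≥ 2: 0 ≥ 2 is false
  NOT citizen or permanent resident: no → true
  loan-to-value ratio ≤ 79.4%: 120.1 ≤ 79.4 is false
  months employed ≤ 122 months: 127 ≤ 122 is false
  cash reserves ≥ 17 months: 13 ≥ 17 is false
  debt-to-income ratio ≥ 46.9%: 31.5 ≥ 46.9 is false
  late payments in last 24 months ≤ 6: 8 ≤ 6 is false
  credit score < 572: 694 < 572 is false
  property type = secondary: secondary == secondary is true
  loan-to-value ratio ≤ 110.2%: 120.1 ≤ 110.2 is false
  annual income ≤ 54502 USD: 233822 ≤ 54502 is false
Combine:
[1.1.1.1] true AND true = true
[1.1.1.2] exactly-one(true, false) = true
[1.1.1] true AND true = true
[1.1.2.1.1.1.1] false AND true = false
[1.1.2.1.1.1] NOT false = true
[1.1.2.1.1.2.1.1] false AND false = false
[1.1.2.1.1.2.1] NOT false = true
[1.1.2.1.1.2] NOT true = false
[1.1.2.1.1] true AND false = false
[1.1.2.1] NOT false = true
[1.1.2] NOT true = false
[1.1] true OR false = true
[1.2.1.2] false OR false = false
[1.2.1] true AND false = false
[1.2.2.2] exactly-one(false, false) = false
[1.2.2] false AND false = false
[1.2.3] exactly-one(false, true) = true
[1.2] false OR false OR true = true
[1] exactly-one(true, true) = false
[2] false → false (antecedent false ⇒ implication holds) = true
[root] false AND true = false
Overall: false → denied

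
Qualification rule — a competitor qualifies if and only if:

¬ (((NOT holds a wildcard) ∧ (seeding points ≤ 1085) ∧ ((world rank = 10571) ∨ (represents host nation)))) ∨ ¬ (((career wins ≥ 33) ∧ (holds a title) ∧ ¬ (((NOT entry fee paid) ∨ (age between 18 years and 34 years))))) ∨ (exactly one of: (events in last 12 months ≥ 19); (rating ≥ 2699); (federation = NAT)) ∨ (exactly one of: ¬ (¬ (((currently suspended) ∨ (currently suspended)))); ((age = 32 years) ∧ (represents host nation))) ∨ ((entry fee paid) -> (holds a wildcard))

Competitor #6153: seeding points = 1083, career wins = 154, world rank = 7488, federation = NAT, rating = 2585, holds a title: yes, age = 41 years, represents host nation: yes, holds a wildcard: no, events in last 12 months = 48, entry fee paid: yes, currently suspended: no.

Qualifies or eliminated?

Atomic conditions:
  NOT holds a wildcard: no → true
  seeding points ≤ 1085: 1083 ≤ 1085 is true
  world rank = 10571: 7488 == 10571 is false
  represents host nation: yes → true
  career wins ≥ 33: 154 ≥ 33 is true
  holds a title: yes → true
  NOT entry fee paid: yes → false
  age between 18 years and 34 years: 41 in [18, 34] is false
  events in last 12 months ≥ 19: 48 ≥ 19 is true
  rating ≥ 2699: 2585 ≥ 2699 is false
  federation = NAT: NAT == NAT is true
  currently suspended: no → false
  age = 32 years: 41 == 32 is false
  entry fee paid: yes → true
  holds a wildcard: no → false
Combine:
[1.1.3] false OR true = true
[1.1] true AND true AND true = true
[1] NOT true = false
[2.1.3.1] false OR false = false
[2.1.3] NOT false = true
[2.1] true AND true AND true = true
[2] NOT true = false
[3] exactly-one(true, false, true) = false
[4.1.1.1] false OR false = false
[4.1.1] NOT false = true
[4.1] NOT true = false
[4.2] false AND true = false
[4] exactly-one(false, false) = false
[5] true → false = false
[root] false OR false OR false OR false OR false = false
Overall: false → eliminated

Eliminated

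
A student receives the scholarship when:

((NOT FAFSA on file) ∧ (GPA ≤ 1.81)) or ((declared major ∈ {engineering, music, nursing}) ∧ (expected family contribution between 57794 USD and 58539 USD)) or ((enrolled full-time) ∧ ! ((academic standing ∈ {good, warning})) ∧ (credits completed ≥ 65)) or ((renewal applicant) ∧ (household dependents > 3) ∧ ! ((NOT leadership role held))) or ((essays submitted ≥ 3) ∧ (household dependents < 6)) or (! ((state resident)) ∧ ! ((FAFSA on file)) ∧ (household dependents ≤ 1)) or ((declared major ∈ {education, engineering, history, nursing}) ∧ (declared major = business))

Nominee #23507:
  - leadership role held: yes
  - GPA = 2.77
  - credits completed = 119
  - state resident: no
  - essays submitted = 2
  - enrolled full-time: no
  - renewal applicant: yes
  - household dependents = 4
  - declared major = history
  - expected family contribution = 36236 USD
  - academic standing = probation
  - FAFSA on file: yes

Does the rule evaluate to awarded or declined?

Awarded

Atomic conditions:
  NOT FAFSA on file: yes → false
  GPA ≤ 1.81: 2.77 ≤ 1.81 is false
  declared major ∈ {engineering, music, nursing}: history is not in the set → false
  expected family contribution between 57794 USD and 58539 USD: 36236 in [57794, 58539] is false
  enrolled full-time: no → false
  academic standing ∈ {good, warning}: probation is not in the set → false
  credits completed ≥ 65: 119 ≥ 65 is true
  renewal applicant: yes → true
  household dependents > 3: 4 > 3 is true
  NOT leadership role held: yes → false
  essays submitted ≥ 3: 2 ≥ 3 is false
  household dependents < 6: 4 < 6 is true
  state resident: no → false
  FAFSA on file: yes → true
  household dependents ≤ 1: 4 ≤ 1 is false
  declared major ∈ {education, engineering, history, nursing}: history is in the set → true
  declared major = business: history == business is false
Combine:
[1] false AND false = false
[2] false AND false = false
[3.2] NOT false = true
[3] false AND true AND true = false
[4.3] NOT false = true
[4] true AND true AND true = true
[5] false AND true = false
[6.1] NOT false = true
[6.2] NOT true = false
[6] true AND false AND false = false
[7] true AND false = false
[root] false OR false OR false OR true OR false OR false OR false = true
Overall: true → awarded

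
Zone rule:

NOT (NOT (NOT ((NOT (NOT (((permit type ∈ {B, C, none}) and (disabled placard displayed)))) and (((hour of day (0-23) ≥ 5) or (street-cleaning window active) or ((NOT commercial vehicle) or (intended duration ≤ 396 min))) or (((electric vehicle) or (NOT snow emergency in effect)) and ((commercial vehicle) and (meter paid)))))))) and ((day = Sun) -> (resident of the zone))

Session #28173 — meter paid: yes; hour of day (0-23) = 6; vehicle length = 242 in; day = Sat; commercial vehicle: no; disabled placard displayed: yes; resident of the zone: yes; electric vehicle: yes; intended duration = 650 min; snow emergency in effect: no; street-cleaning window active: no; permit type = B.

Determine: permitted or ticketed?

Atomic conditions:
  permit type ∈ {B, C, none}: B is in the set → true
  disabled placard displayed: yes → true
  hour of day (0-23) ≥ 5: 6 ≥ 5 is true
  street-cleaning window active: no → false
  NOT commercial vehicle: no → true
  intended duration ≤ 396 min: 650 ≤ 396 is false
  electric vehicle: yes → true
  NOT snow emergency in effect: no → true
  commercial vehicle: no → false
  meter paid: yes → true
  day = Sun: Sat == Sun is false
  resident of the zone: yes → true
Combine:
[1.1.1.1.1.1.1] true AND true = true
[1.1.1.1.1.1] NOT true = false
[1.1.1.1.1] NOT false = true
[1.1.1.1.2.1.3] true OR false = true
[1.1.1.1.2.1] true OR false OR true = true
[1.1.1.1.2.2.1] true OR true = true
[1.1.1.1.2.2.2] false AND true = false
[1.1.1.1.2.2] true AND false = false
[1.1.1.1.2] true OR false = true
[1.1.1.1] true AND true = true
[1.1.1] NOT true = false
[1.1] NOT false = true
[1] NOT true = false
[2] false → true (antecedent false ⇒ implication holds) = true
[root] false AND true = false
Overall: false → ticketed

Ticketed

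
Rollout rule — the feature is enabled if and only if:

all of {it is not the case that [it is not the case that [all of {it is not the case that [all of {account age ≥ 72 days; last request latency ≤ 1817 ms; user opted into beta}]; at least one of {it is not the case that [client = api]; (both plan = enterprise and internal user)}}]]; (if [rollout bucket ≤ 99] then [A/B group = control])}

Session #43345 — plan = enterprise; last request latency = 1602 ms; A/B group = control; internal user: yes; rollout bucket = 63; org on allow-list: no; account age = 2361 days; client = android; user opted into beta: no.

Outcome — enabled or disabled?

Enabled

Atomic conditions:
  account age ≥ 72 days: 2361 ≥ 72 is true
  last request latency ≤ 1817 ms: 1602 ≤ 1817 is true
  user opted into beta: no → false
  client = api: android == api is false
  plan = enterprise: enterprise == enterprise is true
  internal user: yes → true
  rollout bucket ≤ 99: 63 ≤ 99 is true
  A/B group = control: control == control is true
Combine:
[1.1.1.1.1] true AND true AND false = false
[1.1.1.1] NOT false = true
[1.1.1.2.1] NOT false = true
[1.1.1.2.2] true AND true = true
[1.1.1.2] true OR true = true
[1.1.1] true AND true = true
[1.1] NOT true = false
[1] NOT false = true
[2] true → true = true
[root] true AND true = true
Overall: true → enabled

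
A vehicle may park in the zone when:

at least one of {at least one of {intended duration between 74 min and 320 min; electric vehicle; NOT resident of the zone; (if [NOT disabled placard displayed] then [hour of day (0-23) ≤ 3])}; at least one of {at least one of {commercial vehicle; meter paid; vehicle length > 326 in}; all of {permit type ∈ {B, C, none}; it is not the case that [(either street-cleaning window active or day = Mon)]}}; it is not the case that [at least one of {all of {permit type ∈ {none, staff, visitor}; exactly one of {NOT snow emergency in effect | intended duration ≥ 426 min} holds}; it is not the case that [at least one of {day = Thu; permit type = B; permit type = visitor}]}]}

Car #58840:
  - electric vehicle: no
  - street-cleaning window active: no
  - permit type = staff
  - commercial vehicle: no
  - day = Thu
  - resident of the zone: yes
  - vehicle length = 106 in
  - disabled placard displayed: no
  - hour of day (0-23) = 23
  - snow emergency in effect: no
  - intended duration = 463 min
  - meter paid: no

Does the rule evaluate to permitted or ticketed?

Atomic conditions:
  intended duration between 74 min and 320 min: 463 in [74, 320] is false
  electric vehicle: no → false
  NOT resident of the zone: yes → false
  NOT disabled placard displayed: no → true
  hour of day (0-23) ≤ 3: 23 ≤ 3 is false
  commercial vehicle: no → false
  meter paid: no → false
  vehicle length > 326 in: 106 > 326 is false
  permit type ∈ {B, C, none}: staff is not in the set → false
  street-cleaning window active: no → false
  day = Mon: Thu == Mon is false
  permit type ∈ {none, staff, visitor}: staff is in the set → true
  NOT snow emergency in effect: no → true
  intended duration ≥ 426 min: 463 ≥ 426 is true
  day = Thu: Thu == Thu is true
  permit type = B: staff == B is false
  permit type = visitor: staff == visitor is false
Combine:
[1.4] true → false = false
[1] false OR false OR false OR false = false
[2.1] false OR false OR false = false
[2.2.2.1] false OR false = false
[2.2.2] NOT false = true
[2.2] false AND true = false
[2] false OR false = false
[3.1.1.2] exactly-one(true, true) = false
[3.1.1] true AND false = false
[3.1.2.1] true OR false OR false = true
[3.1.2] NOT true = false
[3.1] false OR false = false
[3] NOT false = true
[root] false OR false OR true = true
Overall: true → permitted

Permitted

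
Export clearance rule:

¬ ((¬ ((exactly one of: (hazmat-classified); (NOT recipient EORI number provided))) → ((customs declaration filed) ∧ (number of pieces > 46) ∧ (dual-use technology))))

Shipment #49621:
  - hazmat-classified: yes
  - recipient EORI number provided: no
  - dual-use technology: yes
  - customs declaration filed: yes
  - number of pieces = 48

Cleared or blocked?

Atomic conditions:
  hazmat-classified: yes → true
  NOT recipient EORI number provided: no → true
  customs declaration filed: yes → true
  number of pieces > 46: 48 > 46 is true
  dual-use technology: yes → true
Combine:
[1.1.1] exactly-one(true, true) = false
[1.1] NOT false = true
[1.2] true AND true AND true = true
[1] true → true = true
[root] NOT true = false
Overall: false → blocked

Blocked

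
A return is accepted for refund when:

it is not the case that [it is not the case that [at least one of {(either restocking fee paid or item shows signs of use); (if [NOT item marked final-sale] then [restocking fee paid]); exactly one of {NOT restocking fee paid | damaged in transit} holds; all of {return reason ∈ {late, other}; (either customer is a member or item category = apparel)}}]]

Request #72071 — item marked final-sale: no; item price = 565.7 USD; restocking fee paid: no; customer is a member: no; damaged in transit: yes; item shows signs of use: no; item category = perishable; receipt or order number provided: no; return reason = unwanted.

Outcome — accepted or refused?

Refused

Atomic conditions:
  restocking fee paid: no → false
  item shows signs of use: no → false
  NOT item marked final-sale: no → true
  NOT restocking fee paid: no → true
  damaged in transit: yes → true
  return reason ∈ {late, other}: unwanted is not in the set → false
  customer is a member: no → false
  item category = apparel: perishable == apparel is false
Combine:
[1.1.1] false OR false = false
[1.1.2] true → false = false
[1.1.3] exactly-one(true, true) = false
[1.1.4.2] false OR false = false
[1.1.4] false AND false = false
[1.1] false OR false OR false OR false = false
[1] NOT false = true
[root] NOT true = false
Overall: false → refused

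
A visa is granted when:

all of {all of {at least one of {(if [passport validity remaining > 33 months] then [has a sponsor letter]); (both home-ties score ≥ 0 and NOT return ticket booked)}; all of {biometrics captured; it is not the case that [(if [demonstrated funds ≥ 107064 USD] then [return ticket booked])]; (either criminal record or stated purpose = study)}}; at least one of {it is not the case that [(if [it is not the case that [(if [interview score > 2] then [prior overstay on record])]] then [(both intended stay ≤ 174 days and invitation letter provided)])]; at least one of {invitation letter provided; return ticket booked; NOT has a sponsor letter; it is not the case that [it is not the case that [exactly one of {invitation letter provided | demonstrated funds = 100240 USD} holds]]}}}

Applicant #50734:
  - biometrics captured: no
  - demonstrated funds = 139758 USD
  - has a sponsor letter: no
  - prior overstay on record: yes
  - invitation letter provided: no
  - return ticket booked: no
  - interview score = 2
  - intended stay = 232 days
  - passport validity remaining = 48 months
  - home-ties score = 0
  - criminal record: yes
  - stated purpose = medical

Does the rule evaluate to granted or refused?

Refused

Atomic conditions:
  passport validity remaining > 33 months: 48 > 33 is true
  has a sponsor letter: no → false
  home-ties score ≥ 0: 0 ≥ 0 is true
  NOT return ticket booked: no → true
  biometrics captured: no → false
  demonstrated funds ≥ 107064 USD: 139758 ≥ 107064 is true
  return ticket booked: no → false
  criminal record: yes → true
  stated purpose = study: medical == study is false
  interview score > 2: 2 > 2 is false
  prior overstay on record: yes → true
  intended stay ≤ 174 days: 232 ≤ 174 is false
  invitation letter provided: no → false
  NOT has a sponsor letter: no → true
  demonstrated funds = 100240 USD: 139758 == 100240 is false
Combine:
[1.1.1] true → false = false
[1.1.2] true AND true = true
[1.1] false OR true = true
[1.2.2.1] true → false = false
[1.2.2] NOT false = true
[1.2.3] true OR false = true
[1.2] false AND true AND true = false
[1] true AND false = false
[2.1.1.1.1] false → true (antecedent false ⇒ implication holds) = true
[2.1.1.1] NOT true = false
[2.1.1.2] false AND false = false
[2.1.1] false → false (antecedent false ⇒ implication holds) = true
[2.1] NOT true = false
[2.2.4.1.1] exactly-one(false, false) = false
[2.2.4.1] NOT false = true
[2.2.4] NOT true = false
[2.2] false OR false OR true OR false = true
[2] false OR true = true
[root] false AND true = false
Overall: false → refused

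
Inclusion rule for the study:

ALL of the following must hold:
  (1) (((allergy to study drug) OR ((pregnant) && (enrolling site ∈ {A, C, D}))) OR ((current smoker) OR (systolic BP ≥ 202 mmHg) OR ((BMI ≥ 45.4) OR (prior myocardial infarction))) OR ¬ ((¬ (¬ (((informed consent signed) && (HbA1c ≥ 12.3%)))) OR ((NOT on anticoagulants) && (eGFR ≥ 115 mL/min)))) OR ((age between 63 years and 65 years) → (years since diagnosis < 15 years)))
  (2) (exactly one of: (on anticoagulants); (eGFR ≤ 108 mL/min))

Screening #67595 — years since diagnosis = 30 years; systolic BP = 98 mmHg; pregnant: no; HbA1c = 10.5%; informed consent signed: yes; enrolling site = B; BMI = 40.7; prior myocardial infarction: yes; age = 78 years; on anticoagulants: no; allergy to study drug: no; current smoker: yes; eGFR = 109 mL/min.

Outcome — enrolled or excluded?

Atomic conditions:
  allergy to study drug: no → false
  pregnant: no → false
  enrolling site ∈ {A, C, D}: B is not in the set → false
  current smoker: yes → true
  systolic BP ≥ 202 mmHg: 98 ≥ 202 is false
  BMI ≥ 45.4: 40.7 ≥ 45.4 is false
  prior myocardial infarction: yes → true
  informed consent signed: yes → true
  HbA1c ≥ 12.3%: 10.5 ≥ 12.3 is false
  NOT on anticoagulants: no → true
  eGFR ≥ 115 mL/min: 109 ≥ 115 is false
  age between 63 years and 65 years: 78 in [63, 65] is false
  years since diagnosis < 15 years: 30 < 15 is false
  on anticoagulants: no → false
  eGFR ≤ 108 mL/min: 109 ≤ 108 is false
Combine:
[1.1.2] false AND false = false
[1.1] false OR false = false
[1.2.3] false OR true = true
[1.2] true OR false OR true = true
[1.3.1.1.1.1] true AND false = false
[1.3.1.1.1] NOT false = true
[1.3.1.1] NOT true = false
[1.3.1.2] true AND false = false
[1.3.1] false OR false = false
[1.3] NOT false = true
[1.4] false → false (antecedent false ⇒ implication holds) = true
[1] false OR true OR true OR true = true
[2] exactly-one(false, false) = false
[root] true AND false = false
Overall: false → excluded

Excluded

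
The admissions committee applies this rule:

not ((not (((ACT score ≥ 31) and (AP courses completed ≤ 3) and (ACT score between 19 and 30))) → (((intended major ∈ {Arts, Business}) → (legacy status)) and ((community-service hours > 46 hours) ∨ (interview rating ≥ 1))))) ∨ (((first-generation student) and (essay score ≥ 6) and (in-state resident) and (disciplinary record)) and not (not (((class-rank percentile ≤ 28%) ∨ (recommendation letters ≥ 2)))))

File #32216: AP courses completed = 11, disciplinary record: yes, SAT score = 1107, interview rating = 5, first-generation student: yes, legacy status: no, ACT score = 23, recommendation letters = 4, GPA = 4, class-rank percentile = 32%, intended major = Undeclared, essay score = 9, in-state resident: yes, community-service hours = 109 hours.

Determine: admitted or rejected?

Admitted

Atomic conditions:
  ACT score ≥ 31: 23 ≥ 31 is false
  AP courses completed ≤ 3: 11 ≤ 3 is false
  ACT score between 19 and 30: 23 in [19, 30] is true
  intended major ∈ {Arts, Business}: Undeclared is not in the set → false
  legacy status: no → false
  community-service hours > 46 hours: 109 > 46 is true
  interview rating ≥ 1: 5 ≥ 1 is true
  first-generation student: yes → true
  essay score ≥ 6: 9 ≥ 6 is true
  in-state resident: yes → true
  disciplinary record: yes → true
  class-rank percentile ≤ 28%: 32 ≤ 28 is false
  recommendation letters ≥ 2: 4 ≥ 2 is true
Combine:
[1.1.1.1] false AND false AND true = false
[1.1.1] NOT false = true
[1.1.2.1] false → false (antecedent false ⇒ implication holds) = true
[1.1.2.2] true OR true = true
[1.1.2] true AND true = true
[1.1] true → true = true
[1] NOT true = false
[2.1] true AND true AND true AND true = true
[2.2.1.1] false OR true = true
[2.2.1] NOT true = false
[2.2] NOT false = true
[2] true AND true = true
[root] false OR true = true
Overall: true → admitted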